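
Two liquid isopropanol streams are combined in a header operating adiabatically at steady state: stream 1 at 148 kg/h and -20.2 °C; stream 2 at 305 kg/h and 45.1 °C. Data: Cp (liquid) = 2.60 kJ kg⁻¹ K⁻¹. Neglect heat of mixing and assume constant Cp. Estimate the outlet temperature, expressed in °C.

T_out = 23.8 °C

No heat crosses the boundary, so H_out = H_in.
T_out = Σ ṁᵢCp,ᵢTᵢ / Σ ṁᵢCp,ᵢ
      = 27991 / 1177.8 = 23.766 °C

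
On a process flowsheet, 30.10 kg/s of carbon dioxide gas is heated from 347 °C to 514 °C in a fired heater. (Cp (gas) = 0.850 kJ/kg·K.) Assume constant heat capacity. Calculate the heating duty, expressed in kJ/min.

Q = 256000 kJ/min

Q = ṁ·Cp·ΔT = 30.10 × 0.850 × (514 − 347) = 4272.7 kJ/s
Heating duty = 256360 kJ/min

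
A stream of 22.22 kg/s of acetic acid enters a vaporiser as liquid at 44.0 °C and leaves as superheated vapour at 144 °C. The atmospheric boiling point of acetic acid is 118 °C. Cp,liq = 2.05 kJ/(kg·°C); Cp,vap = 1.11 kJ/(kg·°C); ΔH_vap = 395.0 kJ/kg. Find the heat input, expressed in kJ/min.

Q = 767000 kJ/min

liquid 44.0→118 °C: 151.7 kJ/kg
vaporisation at 118 °C: 395 kJ/kg
vapour 118→144 °C: 28.86 kJ/kg
Δh = 151.7 + 395 + 28.86 = 575.56 kJ/kg
Q = ṁ·Δh = 22.22 kg/s × 575.56 kJ/kg = 12789 kJ/s
|Q| = 12789 kW = 767340 kJ/min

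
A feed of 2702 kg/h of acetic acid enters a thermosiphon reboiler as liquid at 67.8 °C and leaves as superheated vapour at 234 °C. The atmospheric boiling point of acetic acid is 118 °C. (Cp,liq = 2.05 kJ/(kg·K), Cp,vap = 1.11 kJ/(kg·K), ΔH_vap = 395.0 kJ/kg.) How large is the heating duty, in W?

liquid 67.8→118 °C: 102.91 kJ/kg
vaporisation at 118 °C: 395 kJ/kg
vapour 118→234 °C: 128.76 kJ/kg
Δh = 102.91 + 395 + 128.76 = 626.67 kJ/kg
Q = ṁ·Δh = 2702 kg/h × 626.67 kJ/kg = 1.6933e+06 kJ/h
|Q| = 470.35 kW = 470350 W

Q = 470000 W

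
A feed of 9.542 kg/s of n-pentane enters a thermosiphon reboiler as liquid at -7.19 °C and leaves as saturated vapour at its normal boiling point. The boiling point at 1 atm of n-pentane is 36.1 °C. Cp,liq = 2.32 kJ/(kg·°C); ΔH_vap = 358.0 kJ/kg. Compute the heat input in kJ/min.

liquid -7.19→36.1 °C: 100.43 kJ/kg
vaporisation at 36.1 °C: 358 kJ/kg
Δh = 100.43 + 358 = 458.43 kJ/kg
Q = ṁ·Δh = 9.542 kg/s × 458.43 kJ/kg = 4374.4 kJ/s
|Q| = 4374.4 kW = 262460 kJ/min

Q = 262000 kJ/min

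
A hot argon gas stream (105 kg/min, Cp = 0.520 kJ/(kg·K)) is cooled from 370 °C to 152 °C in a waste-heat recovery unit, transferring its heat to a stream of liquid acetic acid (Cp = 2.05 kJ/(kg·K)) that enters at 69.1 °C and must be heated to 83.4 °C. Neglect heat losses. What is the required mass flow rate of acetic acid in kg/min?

Heat released by hot stream: Q = 105 × 0.520 × (370 − 152) = 11903 kJ/min
Energy balance on cold side (adiabatic exchanger): Q = ṁ_c·Cp_c·(T_c,out − T_c,in)
ṁ_c = 11903 / [2.05 × (83.4 − 69.1)] = 406.03 kg/min

ṁ_c = 406 kg/min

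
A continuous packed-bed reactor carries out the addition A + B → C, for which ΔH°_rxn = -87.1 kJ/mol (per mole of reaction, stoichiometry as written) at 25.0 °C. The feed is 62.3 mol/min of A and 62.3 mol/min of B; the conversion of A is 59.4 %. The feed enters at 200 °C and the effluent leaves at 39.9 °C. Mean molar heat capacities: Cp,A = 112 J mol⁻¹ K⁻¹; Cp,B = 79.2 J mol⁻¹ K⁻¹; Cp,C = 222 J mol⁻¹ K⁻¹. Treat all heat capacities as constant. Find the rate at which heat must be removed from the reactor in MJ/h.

Extent of reaction ξ = 0.594 × 62.3 = 37.006 mol/min
Reaction term: ξ·ΔH°_rxn = 37.006 × -87.1 = -3223.2 kJ/min
Sensible, feed 200→25 °C: -2084.6 kJ/min
Outlet flows (mol/min): A 25.294, B 25.294, C 37.006
Sensible, products 25→39.9 °C: 194.47 kJ/min
Q = ΔH = -5113.3 kJ/min = -85.222 kW
Heat removed = 306.8 MJ/h

Q_out = 307 MJ/h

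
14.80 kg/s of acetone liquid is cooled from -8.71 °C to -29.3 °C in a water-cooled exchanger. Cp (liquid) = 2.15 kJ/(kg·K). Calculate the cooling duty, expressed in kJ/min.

Q_c = 39300 kJ/min

Q = ṁ·Cp·ΔT = 14.80 × 2.15 × (-29.3 − -8.71) = -655.17 kJ/s
Cooling duty = 39310 kJ/min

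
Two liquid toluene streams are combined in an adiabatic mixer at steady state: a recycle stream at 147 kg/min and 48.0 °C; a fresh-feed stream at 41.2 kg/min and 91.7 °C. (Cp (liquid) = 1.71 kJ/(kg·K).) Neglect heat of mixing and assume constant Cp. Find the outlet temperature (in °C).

Adiabatic, steady state ⇒ Σ ṁᵢCp,ᵢ(T_out − Tᵢ) = 0
T_out = Σ ṁᵢCp,ᵢTᵢ / Σ ṁᵢCp,ᵢ
      = 18526 / 321.82 = 57.567 °C

T_out = 57.6 °C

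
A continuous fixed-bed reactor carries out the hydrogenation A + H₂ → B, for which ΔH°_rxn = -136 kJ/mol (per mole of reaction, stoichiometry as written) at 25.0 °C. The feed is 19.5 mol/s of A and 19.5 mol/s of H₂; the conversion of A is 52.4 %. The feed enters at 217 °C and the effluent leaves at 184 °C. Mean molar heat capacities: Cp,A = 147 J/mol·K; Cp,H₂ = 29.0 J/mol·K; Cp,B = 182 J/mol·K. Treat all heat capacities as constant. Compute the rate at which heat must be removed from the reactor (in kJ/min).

Q_out = 89600 kJ/min

Extent of reaction ξ = 0.524 × 19.5 = 10.218 mol/s
Reaction term: ξ·ΔH°_rxn = 10.218 × -136 = -1389.6 kJ/s
Sensible, feed 217→25 °C: -658.94 kJ/s
Outlet flows (mol/s): A 9.282, H₂ 9.282, B 10.218
Sensible, products 25→184 °C: 555.44 kJ/s
Q = ΔH = -1493.2 kJ/s = -1493.2 kW
Heat removed = 89589 kJ/min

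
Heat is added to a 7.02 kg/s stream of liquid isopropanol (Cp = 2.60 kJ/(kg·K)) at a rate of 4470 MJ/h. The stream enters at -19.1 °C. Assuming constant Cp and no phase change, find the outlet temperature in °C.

T_out = 48.9 °C

Q = 4470 MJ/h = 1241.7 kJ/s
ΔT = Q/(ṁ·Cp) = 1241.7/(7.02×2.60) = 68.029 K
T_out = -19.1 + 68.029 = 48.929 °C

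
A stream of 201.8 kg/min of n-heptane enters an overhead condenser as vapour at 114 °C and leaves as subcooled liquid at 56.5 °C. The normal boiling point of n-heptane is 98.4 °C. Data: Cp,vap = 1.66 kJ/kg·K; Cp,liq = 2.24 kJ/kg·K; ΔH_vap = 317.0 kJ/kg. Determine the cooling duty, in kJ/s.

Q_c = 1470 kJ/s

vapour 114→98.4 °C: -25.896 kJ/kg
condensation at 98.4 °C: -317 kJ/kg
liquid 98.4→56.5 °C: -93.856 kJ/kg
Δh = -25.896 + -317 + -93.856 = -436.75 kJ/kg
Q = ṁ·Δh = 201.8 kg/min × -436.75 kJ/kg = -88137 kJ/min
|Q| = 1468.9 kW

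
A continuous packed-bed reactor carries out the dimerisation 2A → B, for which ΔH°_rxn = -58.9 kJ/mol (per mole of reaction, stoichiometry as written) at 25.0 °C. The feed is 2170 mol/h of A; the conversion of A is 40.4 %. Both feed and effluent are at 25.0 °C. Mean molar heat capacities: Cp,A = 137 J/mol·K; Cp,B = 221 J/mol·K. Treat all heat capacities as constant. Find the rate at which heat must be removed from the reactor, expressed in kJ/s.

Extent of reaction ξ = 0.404 × 2170 / 2 = 438.34 mol/h
Reaction term: ξ·ΔH°_rxn = 438.34 × -58.9 = -25818 kJ/h
Q = ΔH = -25818 kJ/h = -7.1717 kW
Heat removed = 7.1717 kJ/s

Q_out = 7.17 kJ/s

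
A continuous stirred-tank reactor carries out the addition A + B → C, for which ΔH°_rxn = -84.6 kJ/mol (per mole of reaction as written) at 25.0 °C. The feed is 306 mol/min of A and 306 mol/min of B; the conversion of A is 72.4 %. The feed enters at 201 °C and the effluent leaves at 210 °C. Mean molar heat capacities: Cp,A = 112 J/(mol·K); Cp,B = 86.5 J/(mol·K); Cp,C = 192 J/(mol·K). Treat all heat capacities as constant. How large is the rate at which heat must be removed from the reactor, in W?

Q_out = 308000 W

Extent of reaction ξ = 0.724 × 306 = 221.54 mol/min
Reaction term: ξ·ΔH°_rxn = 221.54 × -84.6 = -18743 kJ/min
Sensible, feed 201→25 °C: -10690 kJ/min
Outlet flows (mol/min): A 84.456, B 84.456, C 221.54
Sensible, products 25→210 °C: 10971 kJ/min
Q = ΔH = -18462 kJ/min = -307.71 kW
Heat removed = 307710 W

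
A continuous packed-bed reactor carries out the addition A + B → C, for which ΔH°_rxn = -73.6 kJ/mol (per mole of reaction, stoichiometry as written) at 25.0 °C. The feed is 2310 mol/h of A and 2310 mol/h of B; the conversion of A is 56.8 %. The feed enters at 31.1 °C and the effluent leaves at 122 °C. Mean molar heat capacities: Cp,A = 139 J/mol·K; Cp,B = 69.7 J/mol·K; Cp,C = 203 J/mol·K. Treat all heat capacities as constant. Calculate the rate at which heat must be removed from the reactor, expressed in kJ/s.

Extent of reaction ξ = 0.568 × 2310 = 1312.1 mol/h
Reaction term: ξ·ΔH°_rxn = 1312.1 × -73.6 = -96569 kJ/h
Sensible, feed 31.1→25 °C: -2940.8 kJ/h
Outlet flows (mol/h): A 997.92, B 997.92, C 1312.1
Sensible, products 25→122 °C: 46038 kJ/h
Q = ΔH = -53472 kJ/h = -14.853 kW
Heat removed = 14.853 kJ/s

Q_out = 14.9 kJ/s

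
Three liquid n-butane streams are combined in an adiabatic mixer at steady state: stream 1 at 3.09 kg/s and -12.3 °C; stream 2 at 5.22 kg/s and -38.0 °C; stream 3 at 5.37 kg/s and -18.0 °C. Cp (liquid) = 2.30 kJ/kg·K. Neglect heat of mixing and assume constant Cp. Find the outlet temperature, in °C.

T_out = -24.3 °C

Energy balance with Q = 0: Σ ṁᵢCp,ᵢ(T_out − Tᵢ) = 0
Σ ṁᵢCp,ᵢTᵢ = 3.09×2.30×-12.3 + 5.22×2.30×-38.0 + 5.37×2.30×-18.0 = -765.96
Σ ṁᵢCp,ᵢ = 3.09×2.30 + 5.22×2.30 + 5.37×2.30 = 31.464
T_out = -765.96 / 31.464 = -24.344 °C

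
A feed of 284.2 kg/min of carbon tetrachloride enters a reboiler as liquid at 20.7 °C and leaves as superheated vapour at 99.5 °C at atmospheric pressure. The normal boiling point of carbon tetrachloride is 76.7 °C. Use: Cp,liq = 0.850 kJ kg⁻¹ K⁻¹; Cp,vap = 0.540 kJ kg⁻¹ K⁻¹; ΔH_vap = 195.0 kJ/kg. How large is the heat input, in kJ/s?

liquid 20.7→76.7 °C: 47.6 kJ/kg
vaporisation at 76.7 °C: 195 kJ/kg
vapour 76.7→99.5 °C: 12.312 kJ/kg
Δh = 47.6 + 195 + 12.312 = 254.91 kJ/kg
Q = ṁ·Δh = 284.2 kg/min × 254.91 kJ/kg = 72446 kJ/min
|Q| = 1207.4 kW

Q = 1210 kJ/s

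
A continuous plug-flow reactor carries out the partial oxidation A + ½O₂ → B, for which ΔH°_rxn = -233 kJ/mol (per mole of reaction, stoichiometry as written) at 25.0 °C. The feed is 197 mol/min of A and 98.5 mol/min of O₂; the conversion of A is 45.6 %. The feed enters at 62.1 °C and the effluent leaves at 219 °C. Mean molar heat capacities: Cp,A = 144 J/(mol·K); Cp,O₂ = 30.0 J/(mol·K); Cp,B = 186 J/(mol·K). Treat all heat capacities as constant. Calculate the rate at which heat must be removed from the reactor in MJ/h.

Q_out = 933 MJ/h

Extent of reaction ξ = 0.456 × 197 = 89.832 mol/min
Reaction term: ξ·ΔH°_rxn = 89.832 × -233 = -20931 kJ/min
Sensible, feed 62.1→25 °C: -1162.1 kJ/min
Outlet flows (mol/min): A 107.17, O₂ 53.584, B 89.832
Sensible, products 25→219 °C: 6547.2 kJ/min
Q = ΔH = -15546 kJ/min = -259.1 kW
Heat removed = 932.74 MJ/h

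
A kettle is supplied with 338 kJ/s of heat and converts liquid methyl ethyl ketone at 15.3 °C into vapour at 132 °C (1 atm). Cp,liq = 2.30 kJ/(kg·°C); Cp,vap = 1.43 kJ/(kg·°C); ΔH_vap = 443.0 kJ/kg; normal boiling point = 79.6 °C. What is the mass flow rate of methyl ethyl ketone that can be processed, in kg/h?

ṁ = 1830 kg/h

Δh = 2.30×(79.6−15.3) + 443.0 + 1.43×(132−79.6) = 665.82 kJ/kg
Q = 338 kJ/s = 338 kJ/s = 1.2168e+06 kJ/h
ṁ = Q/Δh = 1.2168e+06 / 665.82 = 1827.5 kg/h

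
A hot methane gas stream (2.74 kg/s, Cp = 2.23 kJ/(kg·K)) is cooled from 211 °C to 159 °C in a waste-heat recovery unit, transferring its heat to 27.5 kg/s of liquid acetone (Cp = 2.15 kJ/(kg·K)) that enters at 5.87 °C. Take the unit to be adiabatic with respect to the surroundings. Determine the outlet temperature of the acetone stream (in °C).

Heat released by hot stream: Q = 2.74 × 2.23 × (211 − 159) = 317.73 kJ/s
Energy balance on cold side (adiabatic exchanger): Q = ṁ_c·Cp_c·(T_c,out − T_c,in)
T_c,out = 5.87 + 317.73/(27.5 × 2.15) = 11.244 °C

T_c,out = 11.2 °C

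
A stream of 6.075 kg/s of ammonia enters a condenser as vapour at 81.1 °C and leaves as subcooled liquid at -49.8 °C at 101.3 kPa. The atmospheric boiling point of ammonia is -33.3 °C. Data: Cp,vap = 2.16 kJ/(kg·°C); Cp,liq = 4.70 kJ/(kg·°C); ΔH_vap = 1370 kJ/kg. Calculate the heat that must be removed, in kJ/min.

vapour 81.1→-33.3 °C: -247.1 kJ/kg
condensation at -33.3 °C: -1370 kJ/kg
liquid -33.3→-49.8 °C: -77.55 kJ/kg
Δh = -247.1 + -1370 + -77.55 = -1694.7 kJ/kg
Q = ṁ·Δh = 6.075 kg/s × -1694.7 kJ/kg = -10295 kJ/s
|Q| = 10295 kW = 617700 kJ/min

Q_c = 618000 kJ/min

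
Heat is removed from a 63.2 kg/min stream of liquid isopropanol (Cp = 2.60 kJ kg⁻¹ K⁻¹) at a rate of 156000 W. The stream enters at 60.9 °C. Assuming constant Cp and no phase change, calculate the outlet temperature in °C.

Q = 156000 W = 9360 kJ/min
ΔT = Q/(ṁ·Cp) = 9360/(63.2×2.60) = 56.962 K
T_out = 60.9 − 56.962 = 3.938 °C

T_out = 3.94 °C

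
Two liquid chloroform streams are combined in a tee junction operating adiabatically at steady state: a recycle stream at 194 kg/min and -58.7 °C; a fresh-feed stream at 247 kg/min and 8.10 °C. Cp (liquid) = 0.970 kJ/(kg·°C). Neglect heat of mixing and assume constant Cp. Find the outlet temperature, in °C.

T_out = -21.3 °C

Energy balance with Q = 0: Σ ṁᵢCp,ᵢ(T_out − Tᵢ) = 0
T_out = Σ ṁᵢCp,ᵢTᵢ / Σ ṁᵢCp,ᵢ
      = -9105.5 / 427.77 = -21.286 °C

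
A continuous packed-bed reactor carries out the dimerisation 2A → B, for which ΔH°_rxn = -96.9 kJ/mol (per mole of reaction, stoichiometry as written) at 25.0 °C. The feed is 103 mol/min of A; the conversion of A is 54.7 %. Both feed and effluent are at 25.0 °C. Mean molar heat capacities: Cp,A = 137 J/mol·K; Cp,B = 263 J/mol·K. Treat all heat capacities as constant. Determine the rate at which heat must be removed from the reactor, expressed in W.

Q_out = 45500 W

Extent of reaction ξ = 0.547 × 103 / 2 = 28.171 mol/min
Reaction term: ξ·ΔH°_rxn = 28.171 × -96.9 = -2729.7 kJ/min
Q = ΔH = -2729.7 kJ/min = -45.495 kW
Heat removed = 45495 W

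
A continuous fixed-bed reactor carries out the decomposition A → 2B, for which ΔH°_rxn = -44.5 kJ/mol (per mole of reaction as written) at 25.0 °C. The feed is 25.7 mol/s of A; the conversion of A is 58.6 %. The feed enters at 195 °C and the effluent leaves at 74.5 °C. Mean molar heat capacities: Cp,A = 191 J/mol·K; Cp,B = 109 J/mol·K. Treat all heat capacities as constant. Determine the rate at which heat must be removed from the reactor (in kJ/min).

Extent of reaction ξ = 0.586 × 25.7 = 15.06 mol/s
Reaction term: ξ·ΔH°_rxn = 15.06 × -44.5 = -670.18 kJ/s
Sensible, feed 195→25 °C: -834.48 kJ/s
Outlet flows (mol/s): A 10.64, B 30.12
Sensible, products 25→74.5 °C: 263.11 kJ/s
Q = ΔH = -1241.5 kJ/s = -1241.5 kW
Heat removed = 74493 kJ/min

Q_out = 74500 kJ/min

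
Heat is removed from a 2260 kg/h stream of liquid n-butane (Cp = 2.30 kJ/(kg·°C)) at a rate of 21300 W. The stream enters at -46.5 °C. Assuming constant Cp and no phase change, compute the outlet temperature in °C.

T_out = -61.3 °C

Q = 21300 W = 76680 kJ/h
ΔT = Q/(ṁ·Cp) = 76680/(2260×2.30) = 14.752 K
T_out = -46.5 − 14.752 = -61.252 °C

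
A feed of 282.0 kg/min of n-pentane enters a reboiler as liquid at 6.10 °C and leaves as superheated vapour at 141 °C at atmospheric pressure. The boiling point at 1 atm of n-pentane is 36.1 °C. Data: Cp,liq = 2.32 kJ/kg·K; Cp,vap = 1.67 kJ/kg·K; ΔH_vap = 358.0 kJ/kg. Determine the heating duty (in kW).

Q = 2830 kW

liquid 6.10→36.1 °C: 69.6 kJ/kg
vaporisation at 36.1 °C: 358 kJ/kg
vapour 36.1→141 °C: 175.18 kJ/kg
Δh = 69.6 + 358 + 175.18 = 602.78 kJ/kg
Q = ṁ·Δh = 282.0 kg/min × 602.78 kJ/kg = 169980 kJ/min
|Q| = 2833.1 kW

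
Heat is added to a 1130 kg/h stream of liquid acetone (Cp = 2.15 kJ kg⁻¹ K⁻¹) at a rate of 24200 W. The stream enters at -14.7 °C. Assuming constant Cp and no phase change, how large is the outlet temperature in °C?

T_out = 21.2 °C

Q = 24200 W = 87120 kJ/h
ΔT = Q/(ṁ·Cp) = 87120/(1130×2.15) = 35.859 K
T_out = -14.7 + 35.859 = 21.159 °C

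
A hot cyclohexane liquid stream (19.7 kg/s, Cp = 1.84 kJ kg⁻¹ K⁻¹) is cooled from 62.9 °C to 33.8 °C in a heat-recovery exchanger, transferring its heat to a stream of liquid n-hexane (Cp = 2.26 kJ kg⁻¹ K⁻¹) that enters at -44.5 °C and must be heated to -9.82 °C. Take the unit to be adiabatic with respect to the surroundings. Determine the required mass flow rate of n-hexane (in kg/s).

ṁ_c = 13.5 kg/s

Heat released by hot stream: Q = 19.7 × 1.84 × (62.9 − 33.8) = 1054.8 kJ/s
Energy balance on cold side (adiabatic exchanger): Q = ṁ_c·Cp_c·(T_c,out − T_c,in)
ṁ_c = 1054.8 / [2.26 × (-9.82 − -44.5)] = 13.458 kg/s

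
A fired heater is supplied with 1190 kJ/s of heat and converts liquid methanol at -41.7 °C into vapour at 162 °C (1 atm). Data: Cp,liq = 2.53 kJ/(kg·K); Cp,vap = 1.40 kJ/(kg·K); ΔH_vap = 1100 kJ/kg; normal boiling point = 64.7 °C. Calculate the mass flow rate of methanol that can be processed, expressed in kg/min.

ṁ = 47.4 kg/min

Δh = 2.53×(64.7−-41.7) + 1100 + 1.40×(162−64.7) = 1505.4 kJ/kg
Q = 1190 kJ/s = 1190 kJ/s = 71400 kJ/min
ṁ = Q/Δh = 71400 / 1505.4 = 47.429 kg/min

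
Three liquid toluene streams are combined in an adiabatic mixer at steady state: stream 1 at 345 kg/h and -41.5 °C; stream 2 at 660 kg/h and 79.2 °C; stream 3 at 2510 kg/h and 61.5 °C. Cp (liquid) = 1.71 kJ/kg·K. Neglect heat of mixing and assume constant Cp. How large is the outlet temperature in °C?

T_out = 54.7 °C

Adiabatic, steady state ⇒ Σ ṁᵢCp,ᵢ(T_out − Tᵢ) = 0
Σ ṁᵢCp,ᵢTᵢ = 345×1.71×-41.5 + 660×1.71×79.2 + 2510×1.71×61.5 = 328870
Σ ṁᵢCp,ᵢ = 345×1.71 + 660×1.71 + 2510×1.71 = 6010.7
T_out = 328870 / 6010.7 = 54.714 °C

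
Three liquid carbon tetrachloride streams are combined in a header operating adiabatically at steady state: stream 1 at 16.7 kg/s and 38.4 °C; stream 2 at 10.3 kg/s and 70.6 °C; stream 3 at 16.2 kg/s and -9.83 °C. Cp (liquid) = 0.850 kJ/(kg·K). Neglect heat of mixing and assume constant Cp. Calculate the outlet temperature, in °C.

Energy balance with Q = 0: Σ ṁᵢCp,ᵢ(T_out − Tᵢ) = 0
Σ ṁᵢCp,ᵢTᵢ = 16.7×0.850×38.4 + 10.3×0.850×70.6 + 16.2×0.850×-9.83 = 1027.8
Σ ṁᵢCp,ᵢ = 16.7×0.850 + 10.3×0.850 + 16.2×0.850 = 36.72
T_out = 1027.8 / 36.72 = 27.991 °C

T_out = 28.0 °C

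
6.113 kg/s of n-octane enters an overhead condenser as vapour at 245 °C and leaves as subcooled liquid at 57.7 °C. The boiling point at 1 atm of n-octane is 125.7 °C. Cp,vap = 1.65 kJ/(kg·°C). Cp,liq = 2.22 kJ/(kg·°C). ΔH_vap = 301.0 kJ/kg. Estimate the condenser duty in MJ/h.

Q_c = 14300 MJ/h

vapour 245→125.7 °C: -196.84 kJ/kg
condensation at 125.7 °C: -301 kJ/kg
liquid 125.7→57.7 °C: -150.96 kJ/kg
Δh = -196.84 + -301 + -150.96 = -648.81 kJ/kg
Q = ṁ·Δh = 6.113 kg/s × -648.81 kJ/kg = -3966.1 kJ/s
|Q| = 3966.1 kW = 14278 MJ/h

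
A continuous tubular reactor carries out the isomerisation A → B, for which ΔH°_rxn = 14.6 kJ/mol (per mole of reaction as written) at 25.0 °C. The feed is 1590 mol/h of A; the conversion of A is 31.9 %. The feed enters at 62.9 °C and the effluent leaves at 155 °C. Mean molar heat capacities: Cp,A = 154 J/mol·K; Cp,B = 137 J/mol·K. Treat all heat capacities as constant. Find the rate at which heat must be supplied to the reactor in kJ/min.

Q_in = 481 kJ/min

Extent of reaction ξ = 0.319 × 1590 = 507.21 mol/h
Reaction term: ξ·ΔH°_rxn = 507.21 × 14.6 = 7405.3 kJ/h
Sensible, feed 62.9→25 °C: -9280.2 kJ/h
Outlet flows (mol/h): A 1082.8, B 507.21
Sensible, products 25→155 °C: 30711 kJ/h
Q = ΔH = 28836 kJ/h = 8.01 kW
Heat supplied = 480.6 kJ/min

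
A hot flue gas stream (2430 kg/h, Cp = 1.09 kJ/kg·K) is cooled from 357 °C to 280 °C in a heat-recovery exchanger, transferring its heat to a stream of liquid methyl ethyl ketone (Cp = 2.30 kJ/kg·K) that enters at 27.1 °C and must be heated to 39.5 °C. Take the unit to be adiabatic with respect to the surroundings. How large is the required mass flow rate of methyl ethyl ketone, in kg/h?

ṁ_c = 7150 kg/h

Heat released by hot stream: Q = 2430 × 1.09 × (357 − 280) = 203950 kJ/h
Energy balance on cold side (adiabatic exchanger): Q = ṁ_c·Cp_c·(T_c,out − T_c,in)
ṁ_c = 203950 / [2.30 × (39.5 − 27.1)] = 7151.1 kg/h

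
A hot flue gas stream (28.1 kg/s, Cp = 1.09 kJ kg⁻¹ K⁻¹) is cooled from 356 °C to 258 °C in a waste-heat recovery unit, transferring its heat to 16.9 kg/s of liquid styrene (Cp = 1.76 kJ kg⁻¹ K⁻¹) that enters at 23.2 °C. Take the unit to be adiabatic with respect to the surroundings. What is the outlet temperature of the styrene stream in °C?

T_c,out = 124 °C

Heat released by hot stream: Q = 28.1 × 1.09 × (356 − 258) = 3001.6 kJ/s
Energy balance on cold side (adiabatic exchanger): Q = ṁ_c·Cp_c·(T_c,out − T_c,in)
T_c,out = 23.2 + 3001.6/(16.9 × 1.76) = 124.12 °C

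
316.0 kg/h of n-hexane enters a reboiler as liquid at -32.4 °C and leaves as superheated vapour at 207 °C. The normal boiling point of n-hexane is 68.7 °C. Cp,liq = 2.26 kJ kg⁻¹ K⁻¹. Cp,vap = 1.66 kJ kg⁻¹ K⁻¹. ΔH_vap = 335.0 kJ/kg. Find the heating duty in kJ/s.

liquid -32.4→68.7 °C: 228.49 kJ/kg
vaporisation at 68.7 °C: 335 kJ/kg
vapour 68.7→207 °C: 229.58 kJ/kg
Δh = 228.49 + 335 + 229.58 = 793.06 kJ/kg
Q = ṁ·Δh = 316.0 kg/h × 793.06 kJ/kg = 250610 kJ/h
|Q| = 69.613 kW

Q = 69.6 kJ/s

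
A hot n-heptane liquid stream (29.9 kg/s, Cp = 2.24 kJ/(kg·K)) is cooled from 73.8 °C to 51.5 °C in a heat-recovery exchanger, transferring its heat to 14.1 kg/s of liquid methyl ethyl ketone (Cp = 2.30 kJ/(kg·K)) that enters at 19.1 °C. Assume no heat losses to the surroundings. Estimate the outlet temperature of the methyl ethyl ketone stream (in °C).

Heat released by hot stream: Q = 29.9 × 2.24 × (73.8 − 51.5) = 1493.6 kJ/s
Energy balance on cold side (adiabatic exchanger): Q = ṁ_c·Cp_c·(T_c,out − T_c,in)
T_c,out = 19.1 + 1493.6/(14.1 × 2.30) = 65.155 °C

T_c,out = 65.2 °C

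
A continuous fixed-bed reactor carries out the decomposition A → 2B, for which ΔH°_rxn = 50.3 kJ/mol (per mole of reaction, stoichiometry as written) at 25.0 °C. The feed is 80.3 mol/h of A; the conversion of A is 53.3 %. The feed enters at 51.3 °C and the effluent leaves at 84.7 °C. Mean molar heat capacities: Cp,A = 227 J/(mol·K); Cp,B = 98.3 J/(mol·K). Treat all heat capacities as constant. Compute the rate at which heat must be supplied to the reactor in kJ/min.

Extent of reaction ξ = 0.533 × 80.3 = 42.8 mol/h
Reaction term: ξ·ΔH°_rxn = 42.8 × 50.3 = 2152.8 kJ/h
Sensible, feed 51.3→25 °C: -479.4 kJ/h
Outlet flows (mol/h): A 37.5, B 85.6
Sensible, products 25→84.7 °C: 1010.5 kJ/h
Q = ΔH = 2684 kJ/h = 0.74555 kW
Heat supplied = 44.733 kJ/min

Q_in = 44.7 kJ/min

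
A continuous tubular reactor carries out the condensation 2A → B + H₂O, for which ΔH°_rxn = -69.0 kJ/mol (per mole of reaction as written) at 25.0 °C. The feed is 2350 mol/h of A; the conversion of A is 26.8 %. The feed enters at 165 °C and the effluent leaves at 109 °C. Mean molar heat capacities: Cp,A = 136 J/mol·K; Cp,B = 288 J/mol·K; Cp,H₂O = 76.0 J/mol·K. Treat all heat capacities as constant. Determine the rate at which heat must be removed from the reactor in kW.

Extent of reaction ξ = 0.268 × 2350 / 2 = 314.9 mol/h
Reaction term: ξ·ΔH°_rxn = 314.9 × -69.0 = -21728 kJ/h
Sensible, feed 165→25 °C: -44744 kJ/h
Outlet flows (mol/h): A 1720.2, B 314.9, H₂O 314.9
Sensible, products 25→109 °C: 29280 kJ/h
Q = ΔH = -37192 kJ/h = -10.331 kW
Heat removed = 10.331 kW

Q_out = 10.3 kW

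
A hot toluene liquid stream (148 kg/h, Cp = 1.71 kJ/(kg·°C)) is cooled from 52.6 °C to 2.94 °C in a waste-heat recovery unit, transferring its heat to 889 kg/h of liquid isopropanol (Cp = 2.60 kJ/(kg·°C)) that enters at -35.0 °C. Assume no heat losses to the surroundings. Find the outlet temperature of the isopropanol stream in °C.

T_c,out = -29.6 °C

Heat released by hot stream: Q = 148 × 1.71 × (52.6 − 2.94) = 12568 kJ/h
Energy balance on cold side (adiabatic exchanger): Q = ṁ_c·Cp_c·(T_c,out − T_c,in)
T_c,out = -35.0 + 12568/(889 × 2.60) = -29.563 °C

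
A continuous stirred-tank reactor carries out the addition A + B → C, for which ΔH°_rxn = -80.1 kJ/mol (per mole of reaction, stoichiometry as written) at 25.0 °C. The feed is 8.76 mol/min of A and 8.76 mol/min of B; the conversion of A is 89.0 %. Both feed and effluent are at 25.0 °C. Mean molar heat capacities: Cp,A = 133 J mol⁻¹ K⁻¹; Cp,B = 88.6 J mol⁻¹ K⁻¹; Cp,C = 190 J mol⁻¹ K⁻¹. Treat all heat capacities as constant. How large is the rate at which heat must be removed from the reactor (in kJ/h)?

Extent of reaction ξ = 0.890 × 8.76 = 7.7964 mol/min
Reaction term: ξ·ΔH°_rxn = 7.7964 × -80.1 = -624.49 kJ/min
Q = ΔH = -624.49 kJ/min = -10.408 kW
Heat removed = 37469 kJ/h

Q_out = 37500 kJ/h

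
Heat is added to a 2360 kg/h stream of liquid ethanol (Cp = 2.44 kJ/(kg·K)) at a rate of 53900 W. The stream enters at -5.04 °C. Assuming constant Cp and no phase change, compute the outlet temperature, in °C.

Q = 53900 W = 194040 kJ/h
ΔT = Q/(ṁ·Cp) = 194040/(2360×2.44) = 33.697 K
T_out = -5.04 + 33.697 = 28.657 °C

T_out = 28.7 °C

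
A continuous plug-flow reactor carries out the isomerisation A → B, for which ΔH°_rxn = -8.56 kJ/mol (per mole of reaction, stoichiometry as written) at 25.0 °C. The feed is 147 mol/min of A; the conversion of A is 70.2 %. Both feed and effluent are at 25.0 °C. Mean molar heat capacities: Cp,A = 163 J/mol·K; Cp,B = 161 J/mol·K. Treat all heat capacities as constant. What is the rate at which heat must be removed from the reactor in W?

Extent of reaction ξ = 0.702 × 147 = 103.19 mol/min
Reaction term: ξ·ΔH°_rxn = 103.19 × -8.56 = -883.34 kJ/min
Q = ΔH = -883.34 kJ/min = -14.722 kW
Heat removed = 14722 W

Q_out = 14700 W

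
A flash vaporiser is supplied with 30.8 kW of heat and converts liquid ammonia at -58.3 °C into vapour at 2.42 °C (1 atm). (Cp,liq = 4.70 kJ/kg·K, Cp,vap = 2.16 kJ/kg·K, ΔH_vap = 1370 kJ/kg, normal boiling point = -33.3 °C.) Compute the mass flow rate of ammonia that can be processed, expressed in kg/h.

Δh = 4.70×(-33.3−-58.3) + 1370 + 2.16×(2.42−-33.3) = 1564.7 kJ/kg
Q = 30.8 kW = 30.8 kJ/s = 110880 kJ/h
ṁ = Q/Δh = 110880 / 1564.7 = 70.865 kg/h

ṁ = 70.9 kg/h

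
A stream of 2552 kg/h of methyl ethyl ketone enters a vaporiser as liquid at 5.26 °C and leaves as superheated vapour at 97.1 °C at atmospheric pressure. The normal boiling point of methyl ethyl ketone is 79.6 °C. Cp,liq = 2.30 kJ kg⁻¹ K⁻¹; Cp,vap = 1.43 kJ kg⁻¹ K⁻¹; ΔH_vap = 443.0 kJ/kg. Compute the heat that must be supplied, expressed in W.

liquid 5.26→79.6 °C: 170.98 kJ/kg
vaporisation at 79.6 °C: 443 kJ/kg
vapour 79.6→97.1 °C: 25.025 kJ/kg
Δh = 170.98 + 443 + 25.025 = 639.01 kJ/kg
Q = ṁ·Δh = 2552 kg/h × 639.01 kJ/kg = 1.6307e+06 kJ/h
|Q| = 452.98 kW = 452980 W

Q = 453000 W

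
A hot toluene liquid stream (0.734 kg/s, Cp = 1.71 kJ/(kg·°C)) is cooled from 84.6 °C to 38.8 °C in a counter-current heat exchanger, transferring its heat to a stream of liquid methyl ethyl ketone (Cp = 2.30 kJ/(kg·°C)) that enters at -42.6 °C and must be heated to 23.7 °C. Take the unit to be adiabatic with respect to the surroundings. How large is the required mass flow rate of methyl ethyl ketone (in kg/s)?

ṁ_c = 0.377 kg/s

Heat released by hot stream: Q = 0.734 × 1.71 × (84.6 − 38.8) = 57.485 kJ/s
Energy balance on cold side (adiabatic exchanger): Q = ṁ_c·Cp_c·(T_c,out − T_c,in)
ṁ_c = 57.485 / [2.30 × (23.7 − -42.6)] = 0.37698 kg/s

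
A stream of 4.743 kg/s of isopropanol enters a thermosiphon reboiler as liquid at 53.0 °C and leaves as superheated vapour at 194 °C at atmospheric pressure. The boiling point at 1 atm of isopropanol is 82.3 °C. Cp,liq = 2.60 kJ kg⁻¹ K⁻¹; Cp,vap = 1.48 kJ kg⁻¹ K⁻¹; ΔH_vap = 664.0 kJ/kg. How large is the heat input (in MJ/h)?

Q = 15500 MJ/h

liquid 53.0→82.3 °C: 76.18 kJ/kg
vaporisation at 82.3 °C: 664 kJ/kg
vapour 82.3→194 °C: 165.32 kJ/kg
Δh = 76.18 + 664 + 165.32 = 905.5 kJ/kg
Q = ṁ·Δh = 4.743 kg/s × 905.5 kJ/kg = 4294.8 kJ/s
|Q| = 4294.8 kW = 15461 MJ/h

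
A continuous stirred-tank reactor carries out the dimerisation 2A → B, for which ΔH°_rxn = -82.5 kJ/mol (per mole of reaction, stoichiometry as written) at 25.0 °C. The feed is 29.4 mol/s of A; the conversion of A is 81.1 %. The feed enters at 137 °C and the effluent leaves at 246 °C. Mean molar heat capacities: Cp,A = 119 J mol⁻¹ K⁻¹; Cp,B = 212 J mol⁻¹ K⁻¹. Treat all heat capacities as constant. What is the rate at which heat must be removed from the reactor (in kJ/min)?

Q_out = 40200 kJ/min

Extent of reaction ξ = 0.811 × 29.4 / 2 = 11.922 mol/s
Reaction term: ξ·ΔH°_rxn = 11.922 × -82.5 = -983.54 kJ/s
Sensible, feed 137→25 °C: -391.84 kJ/s
Outlet flows (mol/s): A 5.5566, B 11.922
Sensible, products 25→246 °C: 704.69 kJ/s
Q = ΔH = -670.69 kJ/s = -670.69 kW
Heat removed = 40242 kJ/min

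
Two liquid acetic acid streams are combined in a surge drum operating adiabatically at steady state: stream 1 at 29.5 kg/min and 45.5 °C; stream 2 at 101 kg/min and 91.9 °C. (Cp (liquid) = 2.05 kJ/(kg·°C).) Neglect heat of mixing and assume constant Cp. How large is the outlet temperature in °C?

T_out = 81.4 °C

Adiabatic, steady state ⇒ Σ ṁᵢCp,ᵢ(T_out − Tᵢ) = 0
T_out = Σ ṁᵢCp,ᵢTᵢ / Σ ṁᵢCp,ᵢ
      = 21780 / 267.52 = 81.411 °C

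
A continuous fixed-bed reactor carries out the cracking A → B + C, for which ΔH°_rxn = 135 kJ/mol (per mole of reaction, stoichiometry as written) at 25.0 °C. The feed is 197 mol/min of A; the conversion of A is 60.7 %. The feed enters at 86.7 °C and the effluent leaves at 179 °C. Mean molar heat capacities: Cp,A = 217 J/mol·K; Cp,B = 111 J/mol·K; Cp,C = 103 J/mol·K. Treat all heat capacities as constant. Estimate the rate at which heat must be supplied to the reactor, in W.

Q_in = 334000 W

Extent of reaction ξ = 0.607 × 197 = 119.58 mol/min
Reaction term: ξ·ΔH°_rxn = 119.58 × 135 = 16143 kJ/min
Sensible, feed 86.7→25 °C: -2637.6 kJ/min
Outlet flows (mol/min): A 77.421, B 119.58, C 119.58
Sensible, products 25→179 °C: 6528.1 kJ/min
Q = ΔH = 20034 kJ/min = 333.89 kW
Heat supplied = 333890 W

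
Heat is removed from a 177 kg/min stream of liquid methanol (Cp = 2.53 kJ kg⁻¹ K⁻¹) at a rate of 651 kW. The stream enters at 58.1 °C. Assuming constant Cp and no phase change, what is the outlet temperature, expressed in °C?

T_out = -29.1 °C

Q = 651 kW = 39060 kJ/min
ΔT = Q/(ṁ·Cp) = 39060/(177×2.53) = 87.224 K
T_out = 58.1 − 87.224 = -29.124 °C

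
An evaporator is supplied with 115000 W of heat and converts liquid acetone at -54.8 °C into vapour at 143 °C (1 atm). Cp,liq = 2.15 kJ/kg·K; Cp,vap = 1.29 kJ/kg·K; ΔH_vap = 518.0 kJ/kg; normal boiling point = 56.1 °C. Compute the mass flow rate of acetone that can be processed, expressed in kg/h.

ṁ = 477 kg/h

Δh = 2.15×(56.1−-54.8) + 518.0 + 1.29×(143−56.1) = 868.54 kJ/kg
Q = 115000 W = 115 kJ/s = 414000 kJ/h
ṁ = Q/Δh = 414000 / 868.54 = 476.66 kg/h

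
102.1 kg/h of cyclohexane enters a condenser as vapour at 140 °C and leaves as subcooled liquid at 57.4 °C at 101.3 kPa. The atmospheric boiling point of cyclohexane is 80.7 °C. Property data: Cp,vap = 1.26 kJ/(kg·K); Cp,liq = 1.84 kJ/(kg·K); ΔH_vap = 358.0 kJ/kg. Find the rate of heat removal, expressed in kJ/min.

vapour 140→80.7 °C: -74.718 kJ/kg
condensation at 80.7 °C: -358 kJ/kg
liquid 80.7→57.4 °C: -42.872 kJ/kg
Δh = -74.718 + -358 + -42.872 = -475.59 kJ/kg
Q = ṁ·Δh = 102.1 kg/h × -475.59 kJ/kg = -48558 kJ/h
|Q| = 13.488 kW = 809.3 kJ/min

Q_c = 809 kJ/min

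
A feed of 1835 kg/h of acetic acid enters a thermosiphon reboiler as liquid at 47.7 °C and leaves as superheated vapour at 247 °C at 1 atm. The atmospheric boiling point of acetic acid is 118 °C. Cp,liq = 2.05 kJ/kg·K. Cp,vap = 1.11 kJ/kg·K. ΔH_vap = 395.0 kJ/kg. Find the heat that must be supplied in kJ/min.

Q = 20900 kJ/min

liquid 47.7→118 °C: 144.11 kJ/kg
vaporisation at 118 °C: 395 kJ/kg
vapour 118→247 °C: 143.19 kJ/kg
Δh = 144.11 + 395 + 143.19 = 682.31 kJ/kg
Q = ṁ·Δh = 1835 kg/h × 682.31 kJ/kg = 1.252e+06 kJ/h
|Q| = 347.79 kW = 20867 kJ/min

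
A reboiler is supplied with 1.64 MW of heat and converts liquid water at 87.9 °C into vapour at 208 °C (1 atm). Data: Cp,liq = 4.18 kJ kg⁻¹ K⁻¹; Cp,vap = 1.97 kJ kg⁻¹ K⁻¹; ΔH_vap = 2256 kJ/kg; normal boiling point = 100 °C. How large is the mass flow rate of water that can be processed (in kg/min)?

Δh = 4.18×(100−87.9) + 2256 + 1.97×(208−100) = 2519.3 kJ/kg
Q = 1.64 MW = 1640 kJ/s = 98400 kJ/min
ṁ = Q/Δh = 98400 / 2519.3 = 39.058 kg/min

ṁ = 39.1 kg/min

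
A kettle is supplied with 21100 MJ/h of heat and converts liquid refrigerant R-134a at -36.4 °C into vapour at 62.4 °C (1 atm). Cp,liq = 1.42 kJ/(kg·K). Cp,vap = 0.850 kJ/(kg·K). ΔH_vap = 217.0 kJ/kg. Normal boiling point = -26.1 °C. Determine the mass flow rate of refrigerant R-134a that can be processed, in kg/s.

Δh = 1.42×(-26.1−-36.4) + 217.0 + 0.850×(62.4−-26.1) = 306.85 kJ/kg
Q = 21100 MJ/h = 5861.1 kJ/s = 5861.1 kJ/s
ṁ = Q/Δh = 5861.1 / 306.85 = 19.101 kg/s

ṁ = 19.1 kg/s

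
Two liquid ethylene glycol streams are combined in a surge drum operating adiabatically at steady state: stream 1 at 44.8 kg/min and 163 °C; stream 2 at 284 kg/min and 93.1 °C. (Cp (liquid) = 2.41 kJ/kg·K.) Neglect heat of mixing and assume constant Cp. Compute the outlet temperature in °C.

Energy balance with Q = 0: Σ ṁᵢCp,ᵢ(T_out − Tᵢ) = 0
T_out = Σ ṁᵢCp,ᵢTᵢ / Σ ṁᵢCp,ᵢ
      = 81320 / 792.41 = 102.62 °C

T_out = 103 °C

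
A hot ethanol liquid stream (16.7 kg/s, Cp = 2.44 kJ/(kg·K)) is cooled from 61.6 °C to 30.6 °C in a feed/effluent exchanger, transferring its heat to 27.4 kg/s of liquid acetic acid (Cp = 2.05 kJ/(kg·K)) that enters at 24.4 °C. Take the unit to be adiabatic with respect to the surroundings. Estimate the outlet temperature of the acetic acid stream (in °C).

Heat released by hot stream: Q = 16.7 × 2.44 × (61.6 − 30.6) = 1263.2 kJ/s
Energy balance on cold side (adiabatic exchanger): Q = ṁ_c·Cp_c·(T_c,out − T_c,in)
T_c,out = 24.4 + 1263.2/(27.4 × 2.05) = 46.889 °C

T_c,out = 46.9 °C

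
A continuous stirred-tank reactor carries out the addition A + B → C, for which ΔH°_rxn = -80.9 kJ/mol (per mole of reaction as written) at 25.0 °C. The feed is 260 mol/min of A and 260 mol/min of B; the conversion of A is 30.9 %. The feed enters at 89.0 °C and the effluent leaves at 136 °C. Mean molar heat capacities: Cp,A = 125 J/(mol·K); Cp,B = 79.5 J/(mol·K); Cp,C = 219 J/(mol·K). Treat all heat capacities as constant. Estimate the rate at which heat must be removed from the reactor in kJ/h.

Q_out = 232000 kJ/h

Extent of reaction ξ = 0.309 × 260 = 80.34 mol/min
Reaction term: ξ·ΔH°_rxn = 80.34 × -80.9 = -6499.5 kJ/min
Sensible, feed 89.0→25 °C: -3402.9 kJ/min
Outlet flows (mol/min): A 179.66, B 179.66, C 80.34
Sensible, products 25→136 °C: 6031.2 kJ/min
Q = ΔH = -3871.2 kJ/min = -64.52 kW
Heat removed = 232270 kJ/h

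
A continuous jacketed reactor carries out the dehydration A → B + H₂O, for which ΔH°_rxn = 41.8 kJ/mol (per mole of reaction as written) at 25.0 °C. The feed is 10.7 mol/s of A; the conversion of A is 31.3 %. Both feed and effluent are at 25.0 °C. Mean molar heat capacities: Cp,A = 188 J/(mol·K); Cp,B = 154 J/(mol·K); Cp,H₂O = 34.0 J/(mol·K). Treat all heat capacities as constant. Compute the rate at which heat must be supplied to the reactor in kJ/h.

Q_in = 504000 kJ/h

Extent of reaction ξ = 0.313 × 10.7 = 3.3491 mol/s
Reaction term: ξ·ΔH°_rxn = 3.3491 × 41.8 = 139.99 kJ/s
Q = ΔH = 139.99 kJ/s = 139.99 kW
Heat supplied = 503970 kJ/h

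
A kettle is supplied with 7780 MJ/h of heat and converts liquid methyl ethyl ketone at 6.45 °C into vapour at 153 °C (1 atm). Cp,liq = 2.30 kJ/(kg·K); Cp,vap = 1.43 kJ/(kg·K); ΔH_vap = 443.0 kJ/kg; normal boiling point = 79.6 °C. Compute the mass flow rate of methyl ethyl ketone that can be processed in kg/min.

Δh = 2.30×(79.6−6.45) + 443.0 + 1.43×(153−79.6) = 716.21 kJ/kg
Q = 7780 MJ/h = 2161.1 kJ/s = 129670 kJ/min
ṁ = Q/Δh = 129670 / 716.21 = 181.05 kg/min

ṁ = 181 kg/min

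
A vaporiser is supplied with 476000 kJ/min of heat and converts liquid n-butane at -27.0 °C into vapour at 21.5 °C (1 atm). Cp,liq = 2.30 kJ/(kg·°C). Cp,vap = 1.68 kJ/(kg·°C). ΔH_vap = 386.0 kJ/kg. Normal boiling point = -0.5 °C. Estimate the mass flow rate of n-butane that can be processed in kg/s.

ṁ = 16.4 kg/s

Δh = 2.30×(-0.5−-27.0) + 386.0 + 1.68×(21.5−-0.5) = 483.91 kJ/kg
Q = 476000 kJ/min = 7933.3 kJ/s = 7933.3 kJ/s
ṁ = Q/Δh = 7933.3 / 483.91 = 16.394 kg/s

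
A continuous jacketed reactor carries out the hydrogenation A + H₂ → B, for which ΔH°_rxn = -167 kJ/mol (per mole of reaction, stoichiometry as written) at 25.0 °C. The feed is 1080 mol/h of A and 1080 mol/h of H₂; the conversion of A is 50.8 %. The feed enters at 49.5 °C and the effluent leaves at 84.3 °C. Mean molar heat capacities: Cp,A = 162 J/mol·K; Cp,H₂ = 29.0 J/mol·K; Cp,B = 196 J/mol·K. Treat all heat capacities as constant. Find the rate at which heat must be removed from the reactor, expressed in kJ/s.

Q_out = 23.4 kJ/s

Extent of reaction ξ = 0.508 × 1080 = 548.64 mol/h
Reaction term: ξ·ΔH°_rxn = 548.64 × -167 = -91623 kJ/h
Sensible, feed 49.5→25 °C: -5053.9 kJ/h
Outlet flows (mol/h): A 531.36, H₂ 531.36, B 548.64
Sensible, products 25→84.3 °C: 12395 kJ/h
Q = ΔH = -84282 kJ/h = -23.412 kW
Heat removed = 23.412 kJ/s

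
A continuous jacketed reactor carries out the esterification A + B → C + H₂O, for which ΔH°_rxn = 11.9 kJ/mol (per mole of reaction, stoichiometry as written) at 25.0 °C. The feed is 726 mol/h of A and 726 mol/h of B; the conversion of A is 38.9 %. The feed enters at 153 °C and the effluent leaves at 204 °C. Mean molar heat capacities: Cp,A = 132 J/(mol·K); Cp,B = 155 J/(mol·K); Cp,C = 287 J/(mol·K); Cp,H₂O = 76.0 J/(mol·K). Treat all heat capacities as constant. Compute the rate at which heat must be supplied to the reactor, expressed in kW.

Q_in = 4.95 kW

Extent of reaction ξ = 0.389 × 726 = 282.41 mol/h
Reaction term: ξ·ΔH°_rxn = 282.41 × 11.9 = 3360.7 kJ/h
Sensible, feed 153→25 °C: -26670 kJ/h
Outlet flows (mol/h): A 443.59, B 443.59, C 282.41, H₂O 282.41
Sensible, products 25→204 °C: 41139 kJ/h
Q = ΔH = 17829 kJ/h = 4.9525 kW
Heat supplied = 4.9525 kW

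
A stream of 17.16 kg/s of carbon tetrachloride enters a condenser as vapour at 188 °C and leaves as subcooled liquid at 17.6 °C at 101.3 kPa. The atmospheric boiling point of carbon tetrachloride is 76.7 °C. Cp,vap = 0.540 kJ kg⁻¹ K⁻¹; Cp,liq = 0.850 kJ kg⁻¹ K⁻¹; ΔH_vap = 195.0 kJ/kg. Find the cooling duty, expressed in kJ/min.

Q_c = 314000 kJ/min

vapour 188→76.7 °C: -60.102 kJ/kg
condensation at 76.7 °C: -195 kJ/kg
liquid 76.7→17.6 °C: -50.235 kJ/kg
Δh = -60.102 + -195 + -50.235 = -305.34 kJ/kg
Q = ṁ·Δh = 17.16 kg/s × -305.34 kJ/kg = -5239.6 kJ/s
|Q| = 5239.6 kW = 314370 kJ/min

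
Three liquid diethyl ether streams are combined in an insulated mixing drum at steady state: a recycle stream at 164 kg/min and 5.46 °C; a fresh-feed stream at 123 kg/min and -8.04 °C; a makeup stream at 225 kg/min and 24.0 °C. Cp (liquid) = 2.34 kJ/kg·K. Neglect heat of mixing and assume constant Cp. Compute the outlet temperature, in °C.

T_out = 10.4 °C

Adiabatic, steady state ⇒ Σ ṁᵢCp,ᵢ(T_out − Tᵢ) = 0
Σ ṁᵢCp,ᵢTᵢ = 164×2.34×5.46 + 123×2.34×-8.04 + 225×2.34×24.0 = 12417
Σ ṁᵢCp,ᵢ = 164×2.34 + 123×2.34 + 225×2.34 = 1198.1
T_out = 12417 / 1198.1 = 10.364 °C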